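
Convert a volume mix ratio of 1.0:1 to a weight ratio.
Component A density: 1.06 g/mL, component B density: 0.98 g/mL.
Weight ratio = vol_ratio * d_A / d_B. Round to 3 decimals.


= 1.0 * 1.06 / 0.98 = 1.082

1.082


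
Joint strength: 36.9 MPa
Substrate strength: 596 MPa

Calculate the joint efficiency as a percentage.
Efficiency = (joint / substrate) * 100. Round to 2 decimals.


Efficiency = (36.9 / 596) * 100 = 6.19%

6.19


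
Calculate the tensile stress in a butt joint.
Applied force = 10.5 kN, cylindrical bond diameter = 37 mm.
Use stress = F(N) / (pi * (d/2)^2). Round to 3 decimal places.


A = pi * 18.5^2 = 1075.2101 mm^2
sigma = 10500.0 / 1075.2101 = 9.766 MPa

9.766


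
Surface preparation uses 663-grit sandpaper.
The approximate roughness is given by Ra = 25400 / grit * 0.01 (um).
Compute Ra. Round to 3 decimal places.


Ra = 25400 / 663 * 0.01
= 254 / 663
= 0.383 um

0.383


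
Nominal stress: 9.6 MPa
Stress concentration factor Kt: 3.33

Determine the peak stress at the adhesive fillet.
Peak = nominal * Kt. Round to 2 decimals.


Peak stress = 9.6 * 3.33
= 31.97 MPa

31.97


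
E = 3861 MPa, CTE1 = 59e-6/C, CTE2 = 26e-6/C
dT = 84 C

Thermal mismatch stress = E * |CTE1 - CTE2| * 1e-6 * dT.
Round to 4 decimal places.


= 3861 * 33e-6 * 84
= 10.7027 MPa

10.7027


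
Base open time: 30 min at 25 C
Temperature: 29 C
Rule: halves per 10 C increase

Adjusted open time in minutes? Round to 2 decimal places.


Acceleration = 2^((29-25)/10) = 1.3195
Open time = 30 / 1.3195 = 22.74 min

22.74


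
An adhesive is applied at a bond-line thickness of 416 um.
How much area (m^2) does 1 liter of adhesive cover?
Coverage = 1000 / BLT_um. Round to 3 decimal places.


Coverage = 1000 / 416 = 2.404 m^2

2.404


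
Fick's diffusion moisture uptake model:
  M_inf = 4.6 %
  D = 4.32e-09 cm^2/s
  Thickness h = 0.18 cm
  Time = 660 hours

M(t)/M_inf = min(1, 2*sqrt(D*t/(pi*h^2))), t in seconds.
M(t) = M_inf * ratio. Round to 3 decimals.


t_sec = 660 * 3600 = 2376000
ratio = 2*sqrt(4.32e-09*2376000/(pi*0.18^2))
= min(1, 0.635108)
= 0.635108
M(t) = 4.6 * 0.635108 = 2.921 %

2.921


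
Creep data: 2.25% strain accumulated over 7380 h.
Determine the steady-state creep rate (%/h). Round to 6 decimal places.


Rate = 2.25 / 7380 = 0.000305 %/h

0.000305


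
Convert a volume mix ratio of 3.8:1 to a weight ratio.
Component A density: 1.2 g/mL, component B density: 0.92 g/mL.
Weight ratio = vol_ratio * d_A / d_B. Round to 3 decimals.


= 3.8 * 1.2 / 0.92 = 4.957

4.957


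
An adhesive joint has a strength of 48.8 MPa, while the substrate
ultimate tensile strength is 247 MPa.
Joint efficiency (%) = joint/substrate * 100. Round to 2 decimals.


Efficiency = 48.8 / 247 * 100
= 19.76%

19.76


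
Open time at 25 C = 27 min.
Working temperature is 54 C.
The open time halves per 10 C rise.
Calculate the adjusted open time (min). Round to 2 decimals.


factor = 2^((54 - 25) / 10) = 7.4643
ot = 27 / 7.4643 = 3.62 min

3.62


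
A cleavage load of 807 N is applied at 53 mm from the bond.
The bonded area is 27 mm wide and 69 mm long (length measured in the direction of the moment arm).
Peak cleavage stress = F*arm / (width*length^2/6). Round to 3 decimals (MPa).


Moment = 807 * 53 = 42771 N*mm
Section modulus = 27 * 4761 / 6 = 128547 / 6 mm^3
Stress = 42771 / (128547 / 6) = 256626 / 128547
= 1.996 MPa

1.996


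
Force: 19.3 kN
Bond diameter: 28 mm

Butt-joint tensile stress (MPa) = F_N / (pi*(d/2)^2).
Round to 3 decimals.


F_N = 19.3 * 1000 = 19300.0 N
A = pi*(14.0)^2 = 615.7522 mm^2
stress = 19300.0 / 615.7522 = 31.344 MPa

31.344


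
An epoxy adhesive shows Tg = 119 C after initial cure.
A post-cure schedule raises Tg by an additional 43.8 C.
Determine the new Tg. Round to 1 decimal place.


New Tg = 119 + 43.8
= 162.8 C

162.8


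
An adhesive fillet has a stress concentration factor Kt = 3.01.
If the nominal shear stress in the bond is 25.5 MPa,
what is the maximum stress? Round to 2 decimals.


Max stress = 25.5 * 3.01 = 76.76 MPa

76.76


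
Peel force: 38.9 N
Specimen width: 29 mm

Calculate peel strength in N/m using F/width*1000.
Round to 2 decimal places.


Peel strength = 38.9 / 29 * 1000 = 1341.38 N/m

1341.38


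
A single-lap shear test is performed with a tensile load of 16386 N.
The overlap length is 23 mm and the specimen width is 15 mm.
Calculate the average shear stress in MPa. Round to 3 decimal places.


Shear stress = F / (overlap * width)
= 16386 / (23 * 15)
= 16386 / 345
= 47.496 MPa

47.496


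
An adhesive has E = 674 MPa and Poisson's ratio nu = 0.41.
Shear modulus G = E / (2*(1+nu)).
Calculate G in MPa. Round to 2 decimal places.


G = 674 / (2*(1+0.41))
= 674 / 2.82
= 239.01 MPa

239.01


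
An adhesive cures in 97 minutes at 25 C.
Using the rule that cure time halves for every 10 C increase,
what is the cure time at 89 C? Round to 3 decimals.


Factor = 2^((89 - 25) / 10) = 84.4485
Cure time = 97 / 84.4485
= 1.149 minutes

1.149


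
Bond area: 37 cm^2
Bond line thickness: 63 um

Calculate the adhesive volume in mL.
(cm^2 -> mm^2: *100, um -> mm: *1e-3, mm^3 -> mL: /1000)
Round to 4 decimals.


V = 37*100 * 63*1e-3 / 1000
= 0.2331 mL

0.2331


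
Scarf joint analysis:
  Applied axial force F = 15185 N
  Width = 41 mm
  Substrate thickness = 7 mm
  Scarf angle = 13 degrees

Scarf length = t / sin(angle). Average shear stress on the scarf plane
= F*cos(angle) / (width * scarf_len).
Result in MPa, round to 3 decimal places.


Scarf length = 7 / sin(13 deg) = 31.1179 mm
cos(13 deg) = 0.974370
Shear = 15185 * 0.974370 / (41 * 31.1179)
= 11.597 MPa

11.597


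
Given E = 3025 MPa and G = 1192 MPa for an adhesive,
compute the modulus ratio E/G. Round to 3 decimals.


E/G ratio = 3025 / 1192 = 2.538

2.538


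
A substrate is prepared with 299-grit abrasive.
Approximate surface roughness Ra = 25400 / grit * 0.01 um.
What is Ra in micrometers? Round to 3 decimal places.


Ra = 25400 / 299 * 0.01 = 0.849 um

0.849


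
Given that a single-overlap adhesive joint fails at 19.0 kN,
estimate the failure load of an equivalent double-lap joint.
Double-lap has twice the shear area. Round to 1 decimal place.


Double-lap factor = 2
Expected load = 19.0 * 2 = 38.0 kN

38.0


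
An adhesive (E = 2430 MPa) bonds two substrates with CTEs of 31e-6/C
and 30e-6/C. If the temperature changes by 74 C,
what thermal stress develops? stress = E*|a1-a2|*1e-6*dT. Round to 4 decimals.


Stress = 2430 * |31 - 30| * 1e-6 * 74
= 0.1798 MPa

0.1798


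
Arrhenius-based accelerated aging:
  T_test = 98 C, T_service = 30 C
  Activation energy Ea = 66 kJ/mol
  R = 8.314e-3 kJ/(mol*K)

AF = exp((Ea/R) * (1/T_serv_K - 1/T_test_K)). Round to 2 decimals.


T_test_K = 371.15, T_serv_K = 303.15
AF = exp((66/8.314e-3) * (1/303.15 - 1/371.15))
= 121.23

121.23


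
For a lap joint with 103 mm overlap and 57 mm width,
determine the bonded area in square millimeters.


Area = 103 * 57 = 5871 mm^2

5871


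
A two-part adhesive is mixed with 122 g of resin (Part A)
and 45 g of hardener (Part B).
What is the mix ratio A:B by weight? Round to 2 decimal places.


Mix ratio = mass_A / mass_B
= 122 / 45
= 2.71

2.71


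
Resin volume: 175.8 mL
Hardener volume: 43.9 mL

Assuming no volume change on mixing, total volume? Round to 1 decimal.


V_total = 175.8 + 43.9 = 219.7 mL

219.7


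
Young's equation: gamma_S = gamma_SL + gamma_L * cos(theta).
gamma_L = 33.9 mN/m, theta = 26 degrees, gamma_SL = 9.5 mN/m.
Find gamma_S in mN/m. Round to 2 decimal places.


cos(26 deg) = 0.898794
gamma_S = 9.5 + 33.9 * 0.898794
= 39.97 mN/m

39.97


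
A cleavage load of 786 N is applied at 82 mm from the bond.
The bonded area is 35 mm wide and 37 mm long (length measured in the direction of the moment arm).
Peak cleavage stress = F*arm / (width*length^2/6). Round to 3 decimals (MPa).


Moment = 786 * 82 = 64452 N*mm
Section modulus = 35 * 1369 / 6 = 47915 / 6 mm^3
Stress = 64452 / (47915 / 6) = 386712 / 47915
= 8.071 MPa

8.071


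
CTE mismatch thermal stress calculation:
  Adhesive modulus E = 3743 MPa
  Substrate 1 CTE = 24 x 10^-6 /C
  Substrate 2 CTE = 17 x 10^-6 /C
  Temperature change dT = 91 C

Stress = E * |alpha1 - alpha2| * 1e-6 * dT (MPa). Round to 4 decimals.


delta_alpha = |24 - 17| = 7 x 10^-6/C
Stress = 3743 * 7e-6 * 91
= 2.3843 MPa

2.3843


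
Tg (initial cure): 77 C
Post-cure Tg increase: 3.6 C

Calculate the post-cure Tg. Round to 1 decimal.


Post-cure Tg = 77 + 3.6 = 80.6 C

80.6


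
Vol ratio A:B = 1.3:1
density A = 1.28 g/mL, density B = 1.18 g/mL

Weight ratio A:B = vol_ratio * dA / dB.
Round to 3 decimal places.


Weight ratio = 1.3 * 1.28 / 1.18
= 1.410

1.410


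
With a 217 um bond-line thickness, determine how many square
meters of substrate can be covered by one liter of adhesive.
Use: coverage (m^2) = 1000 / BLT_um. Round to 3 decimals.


Coverage = 1000 / 217 = 4.608 m^2

4.608


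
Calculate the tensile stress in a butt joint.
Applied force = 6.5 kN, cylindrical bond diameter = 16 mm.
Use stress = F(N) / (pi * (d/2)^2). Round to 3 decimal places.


A = pi * 8.0^2 = 201.0619 mm^2
sigma = 6500.0 / 201.0619 = 32.328 MPa

32.328


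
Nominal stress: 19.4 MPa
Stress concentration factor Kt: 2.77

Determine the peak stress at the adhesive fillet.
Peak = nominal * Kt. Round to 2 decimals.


Peak stress = 19.4 * 2.77
= 53.74 MPa

53.74


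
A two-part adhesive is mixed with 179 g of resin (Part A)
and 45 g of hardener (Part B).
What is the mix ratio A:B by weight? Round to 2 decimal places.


Mix ratio = mass_A / mass_B
= 179 / 45
= 3.98

3.98


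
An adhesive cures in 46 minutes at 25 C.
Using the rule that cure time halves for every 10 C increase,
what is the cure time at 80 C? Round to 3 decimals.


Factor = 2^((80 - 25) / 10) = 45.2548
Cure time = 46 / 45.2548
= 1.016 minutes

1.016


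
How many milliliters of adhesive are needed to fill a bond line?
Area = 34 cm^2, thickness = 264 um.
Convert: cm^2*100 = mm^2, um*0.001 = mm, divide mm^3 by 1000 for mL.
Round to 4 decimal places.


= (34 * 100) * (264 * 0.001) / 1000
= 0.8976 mL

0.8976


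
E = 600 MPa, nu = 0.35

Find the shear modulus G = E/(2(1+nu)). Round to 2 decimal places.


G = 600 / (2 * 1.35)
= 222.22 MPa

222.22


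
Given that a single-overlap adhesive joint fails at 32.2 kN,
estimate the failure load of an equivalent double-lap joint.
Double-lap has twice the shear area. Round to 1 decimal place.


Double-lap factor = 2
Expected load = 32.2 * 2 = 64.4 kN

64.4


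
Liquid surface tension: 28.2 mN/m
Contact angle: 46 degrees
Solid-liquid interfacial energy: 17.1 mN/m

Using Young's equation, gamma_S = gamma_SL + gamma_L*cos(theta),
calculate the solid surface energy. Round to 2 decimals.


gamma_S = 17.1 + 28.2 * cos(46)
= 36.69 mN/m

36.69


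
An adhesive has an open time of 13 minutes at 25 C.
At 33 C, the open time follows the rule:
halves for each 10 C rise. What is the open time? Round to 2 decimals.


Factor = 2^((33-25)/10) = 1.7411
Open time = 13 / 1.7411 = 7.47 min

7.47


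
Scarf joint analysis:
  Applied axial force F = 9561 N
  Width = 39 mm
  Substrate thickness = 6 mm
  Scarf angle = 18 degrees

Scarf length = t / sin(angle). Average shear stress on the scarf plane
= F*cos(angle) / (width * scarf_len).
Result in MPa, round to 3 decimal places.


Scarf length = 6 / sin(18 deg) = 19.4164 mm
cos(18 deg) = 0.951057
Shear = 9561 * 0.951057 / (39 * 19.4164)
= 12.008 MPa

12.008


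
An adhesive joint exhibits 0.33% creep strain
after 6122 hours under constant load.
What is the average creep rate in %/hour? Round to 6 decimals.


Creep rate = strain / time
= 0.33 / 6122
= 0.000054 %/h

0.000054


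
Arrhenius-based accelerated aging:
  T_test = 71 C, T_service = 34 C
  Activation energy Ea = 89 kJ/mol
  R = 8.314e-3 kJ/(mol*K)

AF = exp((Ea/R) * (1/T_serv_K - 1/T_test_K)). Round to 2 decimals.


T_test_K = 344.15, T_serv_K = 307.15
AF = exp((89/8.314e-3) * (1/307.15 - 1/344.15))
= 42.39

42.39


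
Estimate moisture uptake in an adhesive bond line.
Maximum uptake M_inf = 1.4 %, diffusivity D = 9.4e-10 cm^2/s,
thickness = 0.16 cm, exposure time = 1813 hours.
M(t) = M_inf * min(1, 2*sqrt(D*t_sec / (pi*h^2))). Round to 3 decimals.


Convert time: 1813 h = 6526800 s
ratio = min(1, 2*sqrt(9.4e-10*6526800/(pi*0.16^2)))
= 0.552394
M(t) = 1.4 * 0.552394 = 0.773%

0.773


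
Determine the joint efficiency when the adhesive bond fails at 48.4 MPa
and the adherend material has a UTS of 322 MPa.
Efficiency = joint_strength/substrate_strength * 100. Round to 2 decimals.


Joint efficiency = 48.4 / 322 * 100
= 15.03%

15.03


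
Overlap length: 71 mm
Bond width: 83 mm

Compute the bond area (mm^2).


Bond area = 71 * 83 = 5893 mm^2

5893


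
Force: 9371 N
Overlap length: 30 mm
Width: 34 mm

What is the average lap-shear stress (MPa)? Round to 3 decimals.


Average shear stress = F / (overlap * width)
= 9371 / (30 * 34)
= 9.187 MPa

9.187


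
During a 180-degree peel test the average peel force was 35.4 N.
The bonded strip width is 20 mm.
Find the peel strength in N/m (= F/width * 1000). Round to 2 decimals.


Peel strength = F/width * 1000
= 35.4 / 20 * 1000
= 1770.00 N/m

1770.00


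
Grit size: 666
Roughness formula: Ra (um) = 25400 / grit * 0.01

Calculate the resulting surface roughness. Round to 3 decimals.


Ra = 25400 / 666 * 0.01
= 0.381 um

0.381


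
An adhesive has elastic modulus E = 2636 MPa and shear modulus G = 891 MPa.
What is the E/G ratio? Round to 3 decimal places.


E/G = 2636 / 891 = 2.958

2.958


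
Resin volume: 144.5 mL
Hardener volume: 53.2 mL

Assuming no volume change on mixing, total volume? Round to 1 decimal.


V_total = 144.5 + 53.2 = 197.7 mL

197.7


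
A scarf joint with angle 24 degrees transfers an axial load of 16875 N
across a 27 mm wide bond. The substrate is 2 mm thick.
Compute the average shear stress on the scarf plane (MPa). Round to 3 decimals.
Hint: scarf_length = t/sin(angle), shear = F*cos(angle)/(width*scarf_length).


scarf_length = 2 / sin(24 deg) = 4.9172 mm
cos(24 deg) = 0.913545
shear stress = 16875 * 0.913545 / (27 * 4.9172)
= 116.116 MPa

116.116


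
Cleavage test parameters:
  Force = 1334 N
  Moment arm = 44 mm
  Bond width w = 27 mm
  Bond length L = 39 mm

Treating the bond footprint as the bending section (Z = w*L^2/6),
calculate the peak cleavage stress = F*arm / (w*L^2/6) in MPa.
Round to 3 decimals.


M = 1334 * 44 = 58696 N*mm
Z = 27 * 39^2 / 6 = 41067 / 6 mm^3
sigma = M / Z = 6 * 58696 / 41067 = 352176 / 41067
= 8.576 MPa

8.576


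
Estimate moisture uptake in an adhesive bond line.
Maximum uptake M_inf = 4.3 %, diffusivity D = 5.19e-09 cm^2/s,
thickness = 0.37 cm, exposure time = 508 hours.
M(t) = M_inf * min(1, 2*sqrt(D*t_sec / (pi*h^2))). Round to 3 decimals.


Convert time: 508 h = 1828800 s
ratio = min(1, 2*sqrt(5.19e-09*1828800/(pi*0.37^2)))
= 0.297112
M(t) = 4.3 * 0.297112 = 1.278%

1.278


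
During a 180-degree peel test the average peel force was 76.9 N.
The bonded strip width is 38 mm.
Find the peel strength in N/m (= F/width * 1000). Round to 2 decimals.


Peel strength = F/width * 1000
= 76.9 / 38 * 1000
= 2023.68 N/m

2023.68


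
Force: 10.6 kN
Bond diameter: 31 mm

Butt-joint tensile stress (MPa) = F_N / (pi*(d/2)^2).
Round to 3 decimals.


F_N = 10.6 * 1000 = 10600.0 N
A = pi*(15.5)^2 = 754.7676 mm^2
stress = 10600.0 / 754.7676 = 14.044 MPa

14.044


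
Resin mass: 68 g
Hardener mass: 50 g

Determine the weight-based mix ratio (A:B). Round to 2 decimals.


Ratio = 68 / 50 = 1.36

1.36


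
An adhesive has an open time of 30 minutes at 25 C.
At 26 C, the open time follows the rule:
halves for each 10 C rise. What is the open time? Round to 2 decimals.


Factor = 2^((26-25)/10) = 1.0718
Open time = 30 / 1.0718 = 27.99 min

27.99


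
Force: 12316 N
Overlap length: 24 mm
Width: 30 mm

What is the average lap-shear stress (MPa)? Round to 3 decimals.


Average shear stress = F / (overlap * width)
= 12316 / (24 * 30)
= 17.106 MPa

17.106


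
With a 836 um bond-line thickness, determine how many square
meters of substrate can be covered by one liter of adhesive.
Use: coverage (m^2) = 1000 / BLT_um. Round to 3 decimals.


Coverage = 1000 / 836 = 1.196 m^2

1.196


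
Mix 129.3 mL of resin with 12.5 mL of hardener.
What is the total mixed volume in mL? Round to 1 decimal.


Total = 129.3 + 12.5 = 141.8 mL

141.8


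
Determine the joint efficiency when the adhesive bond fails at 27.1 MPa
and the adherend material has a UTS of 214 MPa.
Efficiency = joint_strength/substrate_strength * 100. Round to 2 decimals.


Joint efficiency = 27.1 / 214 * 100
= 12.66%

12.66


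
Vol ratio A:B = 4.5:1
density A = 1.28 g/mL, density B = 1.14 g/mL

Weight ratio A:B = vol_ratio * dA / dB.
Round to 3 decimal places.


Weight ratio = 4.5 * 1.28 / 1.14
= 5.053

5.053


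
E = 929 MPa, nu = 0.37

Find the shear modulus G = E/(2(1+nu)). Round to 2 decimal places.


G = 929 / (2 * 1.37)
= 339.05 MPa

339.05


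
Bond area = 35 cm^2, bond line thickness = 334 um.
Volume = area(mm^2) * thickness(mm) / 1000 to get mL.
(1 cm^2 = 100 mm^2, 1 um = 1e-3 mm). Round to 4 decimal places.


area_mm2 = 35 * 100 = 3500
blt_mm = 334 * 1e-3 = 0.334
vol_mm3 = 3500 * 0.334 = 1169.0
vol_mL = 1169.0 / 1000 = 1.1690 mL

1.1690


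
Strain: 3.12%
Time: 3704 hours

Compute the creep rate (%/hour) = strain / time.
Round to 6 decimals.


Creep rate = 3.12 / 3704
= 0.000842 %/h

0.000842


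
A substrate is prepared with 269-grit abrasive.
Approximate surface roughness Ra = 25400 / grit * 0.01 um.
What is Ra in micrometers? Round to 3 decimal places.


Ra = 25400 / 269 * 0.01 = 0.944 um

0.944


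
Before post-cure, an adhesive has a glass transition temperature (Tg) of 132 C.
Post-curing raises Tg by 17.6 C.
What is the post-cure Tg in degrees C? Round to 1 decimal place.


Tg_post = Tg_base + delta_Tg
= 132 + 17.6
= 149.6 C

149.6


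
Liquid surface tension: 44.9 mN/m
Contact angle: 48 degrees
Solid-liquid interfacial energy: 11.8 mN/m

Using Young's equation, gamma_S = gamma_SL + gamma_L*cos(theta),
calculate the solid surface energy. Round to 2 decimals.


gamma_S = 11.8 + 44.9 * cos(48)
= 41.84 mN/m

41.84


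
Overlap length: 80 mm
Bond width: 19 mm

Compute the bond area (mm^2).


Bond area = 80 * 19 = 1520 mm^2

1520


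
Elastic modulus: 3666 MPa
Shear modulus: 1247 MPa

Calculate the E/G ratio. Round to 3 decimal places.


E / G = 3666 / 1247 = 2.940

2.940


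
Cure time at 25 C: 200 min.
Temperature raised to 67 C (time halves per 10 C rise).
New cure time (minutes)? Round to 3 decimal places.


Acceleration factor = 2^(42/10) = 18.3792
New time = 200 / 18.3792 = 10.882 min

10.882


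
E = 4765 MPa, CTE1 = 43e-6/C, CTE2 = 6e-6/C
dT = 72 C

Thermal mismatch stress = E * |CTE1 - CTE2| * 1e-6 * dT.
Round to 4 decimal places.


= 4765 * 37e-6 * 72
= 12.6940 MPa

12.6940


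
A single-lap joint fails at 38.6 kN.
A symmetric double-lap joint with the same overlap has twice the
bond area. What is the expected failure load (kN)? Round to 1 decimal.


Double-lap load = 2 * 38.6 = 77.2 kN

77.2


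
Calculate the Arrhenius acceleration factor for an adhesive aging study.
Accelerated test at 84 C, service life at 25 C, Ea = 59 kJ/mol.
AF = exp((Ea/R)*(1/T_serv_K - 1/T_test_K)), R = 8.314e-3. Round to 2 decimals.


T_test = 357.15 K, T_serv = 298.15 K
Ea/R = 59 / 0.008314 = 7096.46
AF = exp(7096.46 * (1/298.15 - 1/357.15))
= 51.01

51.01


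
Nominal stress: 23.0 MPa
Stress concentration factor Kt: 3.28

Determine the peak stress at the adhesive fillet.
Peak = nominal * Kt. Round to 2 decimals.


Peak stress = 23.0 * 3.28
= 75.44 MPa

75.44


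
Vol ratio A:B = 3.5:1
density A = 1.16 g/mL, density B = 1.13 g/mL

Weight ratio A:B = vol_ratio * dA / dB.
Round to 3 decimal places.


Weight ratio = 3.5 * 1.16 / 1.13
= 3.593

3.593


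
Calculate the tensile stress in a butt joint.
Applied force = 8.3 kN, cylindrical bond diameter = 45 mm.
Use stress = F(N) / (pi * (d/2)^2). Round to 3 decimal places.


A = pi * 22.5^2 = 1590.4313 mm^2
sigma = 8300.0 / 1590.4313 = 5.219 MPa

5.219


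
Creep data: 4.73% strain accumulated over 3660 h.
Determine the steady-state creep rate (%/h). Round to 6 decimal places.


Rate = 4.73 / 3660 = 0.001292 %/h

0.001292


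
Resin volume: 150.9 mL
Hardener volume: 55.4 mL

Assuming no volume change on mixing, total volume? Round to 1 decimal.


V_total = 150.9 + 55.4 = 206.3 mL

206.3


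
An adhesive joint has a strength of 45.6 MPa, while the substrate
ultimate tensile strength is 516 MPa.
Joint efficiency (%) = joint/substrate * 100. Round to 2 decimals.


Efficiency = 45.6 / 516 * 100
= 8.84%

8.84


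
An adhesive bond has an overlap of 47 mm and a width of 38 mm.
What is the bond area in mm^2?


Bond area = overlap * width
= 47 * 38
= 1786 mm^2

1786


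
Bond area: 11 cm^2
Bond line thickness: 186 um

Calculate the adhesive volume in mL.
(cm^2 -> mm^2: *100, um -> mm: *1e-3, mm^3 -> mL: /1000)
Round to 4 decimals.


V = 11*100 * 186*1e-3 / 1000
= 0.2046 mL

0.2046


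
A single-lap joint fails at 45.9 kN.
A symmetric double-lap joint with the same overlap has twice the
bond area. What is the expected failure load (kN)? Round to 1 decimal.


Double-lap load = 2 * 45.9 = 91.8 kN

91.8


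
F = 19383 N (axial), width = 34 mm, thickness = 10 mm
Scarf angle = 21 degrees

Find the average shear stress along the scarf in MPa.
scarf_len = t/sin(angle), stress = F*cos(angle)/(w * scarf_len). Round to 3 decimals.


scarf_len = 10/sin(21 deg) = 27.9043
cos(21 deg) = 0.933580
stress = 19383*0.933580/(34*27.9043) = 19.073 MPa

19.073


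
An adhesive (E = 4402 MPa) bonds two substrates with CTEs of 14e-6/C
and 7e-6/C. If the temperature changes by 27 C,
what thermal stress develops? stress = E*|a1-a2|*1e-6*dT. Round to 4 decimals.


Stress = 4402 * |14 - 7| * 1e-6 * 27
= 0.8320 MPa

0.8320


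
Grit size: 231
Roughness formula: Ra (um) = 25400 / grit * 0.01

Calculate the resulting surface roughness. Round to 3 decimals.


Ra = 25400 / 231 * 0.01
= 1.100 um

1.100


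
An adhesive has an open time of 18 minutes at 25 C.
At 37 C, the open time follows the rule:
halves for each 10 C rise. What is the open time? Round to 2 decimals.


Factor = 2^((37-25)/10) = 2.2974
Open time = 18 / 2.2974 = 7.83 min

7.83


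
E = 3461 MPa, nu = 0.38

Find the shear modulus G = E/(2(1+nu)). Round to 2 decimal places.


G = 3461 / (2 * 1.38)
= 1253.99 MPa

1253.99


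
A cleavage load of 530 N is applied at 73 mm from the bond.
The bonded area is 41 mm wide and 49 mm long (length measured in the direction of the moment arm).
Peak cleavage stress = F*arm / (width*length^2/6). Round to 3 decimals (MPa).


Moment = 530 * 73 = 38690 N*mm
Section modulus = 41 * 2401 / 6 = 98441 / 6 mm^3
Stress = 38690 / (98441 / 6) = 232140 / 98441
= 2.358 MPa

2.358


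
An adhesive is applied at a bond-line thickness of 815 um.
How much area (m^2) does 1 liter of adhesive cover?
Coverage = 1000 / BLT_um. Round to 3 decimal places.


Coverage = 1000 / 815 = 1.227 m^2

1.227


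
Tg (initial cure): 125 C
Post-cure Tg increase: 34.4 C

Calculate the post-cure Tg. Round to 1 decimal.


Post-cure Tg = 125 + 34.4 = 159.4 C

159.4


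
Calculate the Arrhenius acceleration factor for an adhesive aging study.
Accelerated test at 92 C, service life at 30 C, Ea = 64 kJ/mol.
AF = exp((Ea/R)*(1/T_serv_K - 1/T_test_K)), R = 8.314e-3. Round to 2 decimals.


T_test = 365.15 K, T_serv = 303.15 K
Ea/R = 64 / 0.008314 = 7697.86
AF = exp(7697.86 * (1/303.15 - 1/365.15))
= 74.56

74.56


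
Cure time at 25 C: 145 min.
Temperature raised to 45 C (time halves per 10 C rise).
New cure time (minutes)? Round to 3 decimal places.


Acceleration factor = 2^(20/10) = 4.0000
New time = 145 / 4.0000 = 36.250 min

36.250


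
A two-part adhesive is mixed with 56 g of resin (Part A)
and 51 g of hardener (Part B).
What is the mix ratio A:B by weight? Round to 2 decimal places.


Mix ratio = mass_A / mass_B
= 56 / 51
= 1.10

1.10


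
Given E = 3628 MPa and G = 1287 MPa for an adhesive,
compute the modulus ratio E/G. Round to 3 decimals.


E/G ratio = 3628 / 1287 = 2.819

2.819


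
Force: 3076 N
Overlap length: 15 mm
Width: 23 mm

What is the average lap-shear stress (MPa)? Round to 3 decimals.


Average shear stress = F / (overlap * width)
= 3076 / (15 * 23)
= 8.916 MPa

8.916


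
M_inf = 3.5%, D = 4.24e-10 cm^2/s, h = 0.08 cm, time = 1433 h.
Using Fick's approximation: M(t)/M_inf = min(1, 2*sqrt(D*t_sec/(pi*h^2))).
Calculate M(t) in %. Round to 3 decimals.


t = 5158800 s
ratio = min(1, 2*sqrt(4.24e-10*5158800/(pi*0.0064)))
= 0.659663
M(t) = 3.5 * 0.659663 = 2.309%

2.309


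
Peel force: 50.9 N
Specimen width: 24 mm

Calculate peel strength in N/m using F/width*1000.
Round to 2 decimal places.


Peel strength = 50.9 / 24 * 1000 = 2120.83 N/m

2120.83


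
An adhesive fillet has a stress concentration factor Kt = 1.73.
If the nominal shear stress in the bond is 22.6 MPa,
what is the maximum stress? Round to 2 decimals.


Max stress = 22.6 * 1.73 = 39.10 MPa

39.10


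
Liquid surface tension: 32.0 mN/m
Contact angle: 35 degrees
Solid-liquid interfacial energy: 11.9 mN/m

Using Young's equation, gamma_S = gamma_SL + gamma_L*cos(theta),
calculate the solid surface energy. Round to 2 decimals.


gamma_S = 11.9 + 32.0 * cos(35)
= 38.11 mN/m

38.11


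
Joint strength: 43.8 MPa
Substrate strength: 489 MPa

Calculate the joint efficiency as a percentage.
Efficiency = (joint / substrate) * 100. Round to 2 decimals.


Efficiency = (43.8 / 489) * 100 = 8.96%

8.96


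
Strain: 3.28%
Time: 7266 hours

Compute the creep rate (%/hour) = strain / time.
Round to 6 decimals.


Creep rate = 3.28 / 7266
= 0.000451 %/h

0.000451


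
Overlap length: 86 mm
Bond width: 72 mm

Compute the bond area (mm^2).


Bond area = 86 * 72 = 6192 mm^2

6192


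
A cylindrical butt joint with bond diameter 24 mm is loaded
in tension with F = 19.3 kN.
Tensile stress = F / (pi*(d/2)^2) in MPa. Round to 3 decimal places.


Area = pi * (24/2)^2 = 452.3893 mm^2
Stress = 19.3*1000 / 452.3893
= 42.662 MPa

42.662


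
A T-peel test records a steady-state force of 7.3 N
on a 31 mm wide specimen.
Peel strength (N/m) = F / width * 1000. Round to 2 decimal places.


Peel strength = 7.3 / 31 * 1000
= 235.48 N/m

235.48


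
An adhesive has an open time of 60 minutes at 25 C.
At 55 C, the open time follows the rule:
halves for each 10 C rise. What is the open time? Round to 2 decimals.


Factor = 2^((55-25)/10) = 8.0000
Open time = 60 / 8.0000 = 7.50 min

7.50


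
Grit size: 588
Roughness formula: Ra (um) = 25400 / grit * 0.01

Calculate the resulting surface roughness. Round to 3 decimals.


Ra = 25400 / 588 * 0.01
= 0.432 um

0.432


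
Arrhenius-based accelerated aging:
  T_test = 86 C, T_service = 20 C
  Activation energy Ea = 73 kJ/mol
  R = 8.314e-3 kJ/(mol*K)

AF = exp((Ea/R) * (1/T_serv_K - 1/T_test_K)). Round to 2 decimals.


T_test_K = 359.15, T_serv_K = 293.15
AF = exp((73/8.314e-3) * (1/293.15 - 1/359.15))
= 245.71

245.71


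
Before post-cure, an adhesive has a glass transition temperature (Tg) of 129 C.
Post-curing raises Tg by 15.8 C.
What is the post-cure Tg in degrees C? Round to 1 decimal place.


Tg_post = Tg_base + delta_Tg
= 129 + 15.8
= 144.8 C

144.8


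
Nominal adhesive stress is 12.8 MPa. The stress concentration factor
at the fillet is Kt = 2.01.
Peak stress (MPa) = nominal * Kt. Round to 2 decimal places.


Peak = 12.8 * 2.01 = 25.73 MPa

25.73


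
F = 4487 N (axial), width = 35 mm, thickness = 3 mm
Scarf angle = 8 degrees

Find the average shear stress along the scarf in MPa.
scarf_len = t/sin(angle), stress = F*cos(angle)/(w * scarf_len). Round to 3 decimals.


scarf_len = 3/sin(8 deg) = 21.5559
cos(8 deg) = 0.990268
stress = 4487*0.990268/(35*21.5559) = 5.889 MPa

5.889


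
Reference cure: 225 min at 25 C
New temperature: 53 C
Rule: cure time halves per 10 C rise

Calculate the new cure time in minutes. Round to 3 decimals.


factor = 2^((53-25)/10) = 6.9644
t_new = 225 / 6.9644 = 32.307 min

32.307


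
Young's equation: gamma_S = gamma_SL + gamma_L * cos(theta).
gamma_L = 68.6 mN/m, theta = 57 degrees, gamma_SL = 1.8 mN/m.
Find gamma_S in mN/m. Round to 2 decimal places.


cos(57 deg) = 0.544639
gamma_S = 1.8 + 68.6 * 0.544639
= 39.16 mN/m

39.16


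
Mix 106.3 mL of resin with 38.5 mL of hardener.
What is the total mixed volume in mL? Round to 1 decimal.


Total = 106.3 + 38.5 = 144.8 mL

144.8


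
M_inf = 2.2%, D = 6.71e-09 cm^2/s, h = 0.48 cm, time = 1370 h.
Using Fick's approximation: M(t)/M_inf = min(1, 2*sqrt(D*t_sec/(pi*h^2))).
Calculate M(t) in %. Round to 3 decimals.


t = 4932000 s
ratio = min(1, 2*sqrt(6.71e-09*4932000/(pi*0.2304)))
= 0.427648
M(t) = 2.2 * 0.427648 = 0.941%

0.941


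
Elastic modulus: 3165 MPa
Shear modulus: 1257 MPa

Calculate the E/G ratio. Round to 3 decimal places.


E / G = 3165 / 1257 = 2.518

2.518


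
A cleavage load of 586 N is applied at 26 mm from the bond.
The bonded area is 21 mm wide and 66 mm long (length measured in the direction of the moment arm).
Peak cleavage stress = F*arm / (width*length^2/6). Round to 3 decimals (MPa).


Moment = 586 * 26 = 15236 N*mm
Section modulus = 21 * 4356 / 6 = 91476 / 6 mm^3
Stress = 15236 / (91476 / 6) = 91416 / 91476
= 0.999 MPa

0.999


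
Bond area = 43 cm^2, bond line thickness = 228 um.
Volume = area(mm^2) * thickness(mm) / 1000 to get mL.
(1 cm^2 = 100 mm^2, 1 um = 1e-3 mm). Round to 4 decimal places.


area_mm2 = 43 * 100 = 4300
blt_mm = 228 * 1e-3 = 0.228
vol_mm3 = 4300 * 0.228 = 980.4
vol_mL = 980.4 / 1000 = 0.9804 mL

0.9804


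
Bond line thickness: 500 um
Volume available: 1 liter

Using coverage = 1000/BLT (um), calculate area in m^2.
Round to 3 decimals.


1 L = 1e6 mm^3, thickness = 500 um = 0.5 mm
Area = 1e6 / 0.5 mm^2 = (1e6 / 0.5) / 1e6 m^2 = 1000 / 500 m^2
= 2.000 m^2

2.000


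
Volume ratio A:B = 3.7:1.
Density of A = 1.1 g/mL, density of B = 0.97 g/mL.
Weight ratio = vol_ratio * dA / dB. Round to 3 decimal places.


Wt ratio = 3.7 * 1.1 / 0.97
= 4.196

4.196


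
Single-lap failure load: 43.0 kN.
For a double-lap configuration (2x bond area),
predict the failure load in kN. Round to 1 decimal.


Failure load = 43.0 * 2 = 86.0 kN

86.0


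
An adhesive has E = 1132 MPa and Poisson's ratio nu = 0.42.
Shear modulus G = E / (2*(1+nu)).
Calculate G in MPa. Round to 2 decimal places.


G = 1132 / (2*(1+0.42))
= 1132 / 2.84
= 398.59 MPa

398.59


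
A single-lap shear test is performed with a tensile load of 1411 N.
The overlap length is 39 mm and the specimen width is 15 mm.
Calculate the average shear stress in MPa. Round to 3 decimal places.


Shear stress = F / (overlap * width)
= 1411 / (39 * 15)
= 1411 / 585
= 2.412 MPa

2.412


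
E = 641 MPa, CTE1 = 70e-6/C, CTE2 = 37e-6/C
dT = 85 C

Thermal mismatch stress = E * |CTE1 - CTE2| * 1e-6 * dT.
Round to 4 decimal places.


= 641 * 33e-6 * 85
= 1.7980 MPa

1.7980


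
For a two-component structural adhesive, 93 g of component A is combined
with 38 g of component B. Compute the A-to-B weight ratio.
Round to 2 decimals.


Weight ratio A:B = 93 / 38
= 2.45

2.45


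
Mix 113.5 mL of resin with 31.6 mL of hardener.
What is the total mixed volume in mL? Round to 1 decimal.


Total = 113.5 + 31.6 = 145.1 mL

145.1


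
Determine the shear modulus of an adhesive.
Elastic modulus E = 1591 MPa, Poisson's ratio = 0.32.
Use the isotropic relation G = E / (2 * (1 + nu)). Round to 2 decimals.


G = 1591 / (2*(1+0.32)) = 1591 / 2.64
= 602.65 MPa

602.65


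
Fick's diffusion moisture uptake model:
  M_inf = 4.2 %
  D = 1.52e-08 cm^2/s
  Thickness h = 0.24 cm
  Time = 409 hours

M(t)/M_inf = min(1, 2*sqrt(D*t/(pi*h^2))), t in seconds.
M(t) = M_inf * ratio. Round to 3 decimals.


t_sec = 409 * 3600 = 1472400
ratio = 2*sqrt(1.52e-08*1472400/(pi*0.24^2))
= min(1, 0.703361)
= 0.703361
M(t) = 4.2 * 0.703361 = 2.954 %

2.954


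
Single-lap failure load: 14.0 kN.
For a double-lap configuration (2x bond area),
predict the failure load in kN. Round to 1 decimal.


Failure load = 14.0 * 2 = 28.0 kN

28.0


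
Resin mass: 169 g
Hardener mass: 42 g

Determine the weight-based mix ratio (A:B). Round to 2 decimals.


Ratio = 169 / 42 = 4.02

4.02


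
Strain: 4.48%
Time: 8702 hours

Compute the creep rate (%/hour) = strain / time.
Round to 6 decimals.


Creep rate = 4.48 / 8702
= 0.000515 %/h

0.000515


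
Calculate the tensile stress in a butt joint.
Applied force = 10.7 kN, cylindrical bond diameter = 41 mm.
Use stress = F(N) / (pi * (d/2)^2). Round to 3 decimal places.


A = pi * 20.5^2 = 1320.2543 mm^2
sigma = 10700.0 / 1320.2543 = 8.104 MPa

8.104


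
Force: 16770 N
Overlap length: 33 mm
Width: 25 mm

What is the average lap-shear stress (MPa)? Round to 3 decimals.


Average shear stress = F / (overlap * width)
= 16770 / (33 * 25)
= 20.327 MPa

20.327


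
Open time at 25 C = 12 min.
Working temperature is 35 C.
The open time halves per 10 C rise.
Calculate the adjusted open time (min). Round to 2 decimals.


factor = 2^((35 - 25) / 10) = 2.0000
ot = 12 / 2.0000 = 6.00 min

6.00


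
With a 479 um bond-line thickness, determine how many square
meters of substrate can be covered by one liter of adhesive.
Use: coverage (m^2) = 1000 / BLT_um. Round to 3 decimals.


Coverage = 1000 / 479 = 2.088 m^2

2.088


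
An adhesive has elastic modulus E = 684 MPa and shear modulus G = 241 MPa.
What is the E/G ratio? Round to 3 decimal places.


E/G = 684 / 241 = 2.838

2.838


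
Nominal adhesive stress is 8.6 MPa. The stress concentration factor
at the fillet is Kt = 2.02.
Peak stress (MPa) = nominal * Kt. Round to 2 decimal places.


Peak = 8.6 * 2.02 = 17.37 MPa

17.37


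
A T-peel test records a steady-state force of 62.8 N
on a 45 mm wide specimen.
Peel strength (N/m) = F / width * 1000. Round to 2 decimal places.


Peel strength = 62.8 / 45 * 1000
= 1395.56 N/m

1395.56


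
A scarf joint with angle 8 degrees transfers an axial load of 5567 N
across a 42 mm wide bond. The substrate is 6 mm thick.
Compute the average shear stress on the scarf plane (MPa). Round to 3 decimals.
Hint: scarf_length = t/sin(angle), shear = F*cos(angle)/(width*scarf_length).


scarf_length = 6 / sin(8 deg) = 43.1118 mm
cos(8 deg) = 0.990268
shear stress = 5567 * 0.990268 / (42 * 43.1118)
= 3.045 MPa

3.045


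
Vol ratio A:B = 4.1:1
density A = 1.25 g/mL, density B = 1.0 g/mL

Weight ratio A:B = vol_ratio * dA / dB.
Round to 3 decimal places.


Weight ratio = 4.1 * 1.25 / 1.0
= 5.125

5.125


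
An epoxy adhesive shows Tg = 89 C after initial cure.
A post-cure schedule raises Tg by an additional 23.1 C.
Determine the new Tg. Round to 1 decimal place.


New Tg = 89 + 23.1
= 112.1 C

112.1


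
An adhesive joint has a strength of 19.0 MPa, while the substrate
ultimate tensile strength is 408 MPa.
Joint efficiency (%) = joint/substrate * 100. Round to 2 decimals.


Efficiency = 19.0 / 408 * 100
= 4.66%

4.66


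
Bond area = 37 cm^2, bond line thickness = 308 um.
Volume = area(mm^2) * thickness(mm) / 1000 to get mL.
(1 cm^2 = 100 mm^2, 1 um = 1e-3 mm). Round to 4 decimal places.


area_mm2 = 37 * 100 = 3700
blt_mm = 308 * 1e-3 = 0.308
vol_mm3 = 3700 * 0.308 = 1139.6
vol_mL = 1139.6 / 1000 = 1.1396 mL

1.1396


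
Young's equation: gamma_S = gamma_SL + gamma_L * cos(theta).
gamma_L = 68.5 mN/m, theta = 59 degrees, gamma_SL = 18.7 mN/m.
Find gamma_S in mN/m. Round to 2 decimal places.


cos(59 deg) = 0.515038
gamma_S = 18.7 + 68.5 * 0.515038
= 53.98 mN/m

53.98


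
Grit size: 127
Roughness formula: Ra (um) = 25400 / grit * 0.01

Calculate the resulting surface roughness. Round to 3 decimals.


Ra = 25400 / 127 * 0.01
= 2.000 um

2.000


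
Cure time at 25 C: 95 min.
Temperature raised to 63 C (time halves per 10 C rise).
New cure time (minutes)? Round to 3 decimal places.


Acceleration factor = 2^(38/10) = 13.9288
New time = 95 / 13.9288 = 6.820 min

6.820


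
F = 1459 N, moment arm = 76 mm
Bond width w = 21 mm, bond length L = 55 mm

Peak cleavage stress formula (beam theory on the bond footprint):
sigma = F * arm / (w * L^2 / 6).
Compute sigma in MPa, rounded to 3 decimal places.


sigma = (1459 * 76) / (21 * 3025 / 6)
= 110884 * 6 / 63525
= 665304 / 63525
= 10.473 MPa

10.473


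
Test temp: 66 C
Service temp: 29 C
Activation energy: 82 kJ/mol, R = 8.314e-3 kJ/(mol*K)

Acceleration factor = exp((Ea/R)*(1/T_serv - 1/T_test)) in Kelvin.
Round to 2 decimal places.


AF = exp((82/0.008314)*(1/302.15 - 1/339.15))
= 35.20

35.20


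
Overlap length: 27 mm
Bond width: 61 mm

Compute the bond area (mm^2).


Bond area = 27 * 61 = 1647 mm^2

1647


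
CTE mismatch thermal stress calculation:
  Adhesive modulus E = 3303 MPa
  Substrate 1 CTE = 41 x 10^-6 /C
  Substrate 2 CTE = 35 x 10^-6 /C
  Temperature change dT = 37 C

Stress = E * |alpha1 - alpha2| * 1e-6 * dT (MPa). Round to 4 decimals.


delta_alpha = |41 - 35| = 6 x 10^-6/C
Stress = 3303 * 6e-6 * 37
= 0.7333 MPa

0.7333


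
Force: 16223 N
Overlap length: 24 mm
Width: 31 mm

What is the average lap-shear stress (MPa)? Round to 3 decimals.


Average shear stress = F / (overlap * width)
= 16223 / (24 * 31)
= 21.805 MPa

21.805


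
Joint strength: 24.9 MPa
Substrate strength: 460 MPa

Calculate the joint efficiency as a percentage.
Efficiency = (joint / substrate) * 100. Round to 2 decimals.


Efficiency = (24.9 / 460) * 100 = 5.41%

5.41


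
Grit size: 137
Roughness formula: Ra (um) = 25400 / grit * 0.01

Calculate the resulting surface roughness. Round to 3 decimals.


Ra = 25400 / 137 * 0.01
= 1.854 um

1.854


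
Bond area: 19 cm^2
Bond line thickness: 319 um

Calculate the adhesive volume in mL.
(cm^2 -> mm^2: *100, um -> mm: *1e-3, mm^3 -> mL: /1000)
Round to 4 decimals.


V = 19*100 * 319*1e-3 / 1000
= 0.6061 mL

0.6061


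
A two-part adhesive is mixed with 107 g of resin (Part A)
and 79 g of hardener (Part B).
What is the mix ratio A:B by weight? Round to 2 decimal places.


Mix ratio = mass_A / mass_B
= 107 / 79
= 1.35

1.35


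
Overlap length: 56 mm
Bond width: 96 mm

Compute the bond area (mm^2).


Bond area = 56 * 96 = 5376 mm^2

5376


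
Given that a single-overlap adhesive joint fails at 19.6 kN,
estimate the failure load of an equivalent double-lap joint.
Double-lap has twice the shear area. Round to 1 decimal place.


Double-lap factor = 2
Expected load = 19.6 * 2 = 39.2 kN

39.2


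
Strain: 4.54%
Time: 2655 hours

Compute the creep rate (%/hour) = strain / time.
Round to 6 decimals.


Creep rate = 4.54 / 2655
= 0.001710 %/h

0.001710


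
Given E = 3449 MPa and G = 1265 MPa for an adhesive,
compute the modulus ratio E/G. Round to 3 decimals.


E/G ratio = 3449 / 1265 = 2.726

2.726


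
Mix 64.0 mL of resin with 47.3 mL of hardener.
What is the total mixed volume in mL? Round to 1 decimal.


Total = 64.0 + 47.3 = 111.3 mL

111.3


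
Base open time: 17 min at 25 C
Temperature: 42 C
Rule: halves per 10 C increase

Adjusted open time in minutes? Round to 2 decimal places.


Acceleration = 2^((42-25)/10) = 3.2490
Open time = 17 / 3.2490 = 5.23 min

5.23


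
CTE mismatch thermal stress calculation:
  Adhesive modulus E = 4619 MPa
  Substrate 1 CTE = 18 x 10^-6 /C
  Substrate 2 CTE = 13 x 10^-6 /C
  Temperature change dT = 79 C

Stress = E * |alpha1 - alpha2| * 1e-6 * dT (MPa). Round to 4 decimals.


delta_alpha = |18 - 13| = 5 x 10^-6/C
Stress = 4619 * 5e-6 * 79
= 1.8245 MPa

1.8245
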